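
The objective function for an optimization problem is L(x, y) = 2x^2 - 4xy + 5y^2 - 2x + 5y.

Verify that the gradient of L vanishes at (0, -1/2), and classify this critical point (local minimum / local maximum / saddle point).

∇L = (4x - 4y - 2, -4x + 10y + 5); substituting (0, -1/2) gives ∇L = (0, 0), so (0, -1/2) is indeed a critical point.
The Hessian of L is constant: H = [[4, -4], [-4, 10]].
det(H) = 4·10 − (-4)² = 24.
det(H) > 0 and tr(H) = 14 > 0, so H is positive definite and the point is a local minimum.

local minimum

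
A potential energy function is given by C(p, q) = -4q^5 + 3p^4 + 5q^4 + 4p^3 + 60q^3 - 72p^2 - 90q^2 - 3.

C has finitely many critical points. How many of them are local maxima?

C separates as a function of p plus a function of q, so ∇C=0 decouples.
∂C/∂p = 12p(p - 3)(p + 4) = 0 at p ∈ {-4, 0, 3}; ∂C/∂q = -20q(q - 3)(q - 1)(q + 3) = 0 at q ∈ {-3, 0, 1, 3}.
The Hessian is diagonal: diag(C_pp, C_qq). Second derivatives: C_pp(-4)=336, C_pp(0)=-144, C_pp(3)=252; C_qq(-3)=1440, C_qq(0)=-180, C_qq(1)=160, C_qq(3)=-720.
Local maxima occur where both diagonal entries negative: (0, 0), (0, 3). Count: 2.

2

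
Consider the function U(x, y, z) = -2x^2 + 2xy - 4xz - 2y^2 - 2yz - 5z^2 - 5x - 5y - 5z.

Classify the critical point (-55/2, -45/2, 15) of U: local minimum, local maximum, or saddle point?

local maximum

The Hessian is constant: H = [[-4, 2, -4], [2, -4, -2], [-4, -2, -10]].
Leading principal minors: Δ₁ = -4, Δ₂ = 12, Δ₃ = -8.
The minors alternate sign starting negative (−, +, −), so H is negative definite: a local maximum.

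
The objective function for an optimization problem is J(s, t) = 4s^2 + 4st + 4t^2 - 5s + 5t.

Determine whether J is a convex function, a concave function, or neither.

convex

J is quadratic, so its Hessian is the constant matrix H = [[8, 4], [4, 8]].
det(H) = 48, tr(H) = 16.
det(H) > 0 and tr(H) > 0, so H is positive definite everywhere: convex.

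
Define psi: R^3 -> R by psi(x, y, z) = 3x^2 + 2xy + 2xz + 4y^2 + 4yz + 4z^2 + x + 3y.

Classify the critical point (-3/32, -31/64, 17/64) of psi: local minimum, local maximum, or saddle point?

The Hessian is constant: H = [[6, 2, 2], [2, 8, 4], [2, 4, 8]].
Leading principal minors: Δ₁ = 6, Δ₂ = 44, Δ₃ = 256.
All leading minors are positive, so H is positive definite: a local minimum.

local minimum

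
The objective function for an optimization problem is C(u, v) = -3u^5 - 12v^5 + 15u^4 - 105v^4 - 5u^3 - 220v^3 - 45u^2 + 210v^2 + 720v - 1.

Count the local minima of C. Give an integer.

4

C separates as a function of u plus a function of v, so ∇C=0 decouples.
∂C/∂u = -15u(u - 3)(u - 2)(u + 1) = 0 at u ∈ {-1, 0, 2, 3}; ∂C/∂v = -60(v - 1)(v + 1)(v + 3)(v + 4) = 0 at v ∈ {-4, -3, -1, 1}.
The Hessian is diagonal: diag(C_uu, C_vv). Second derivatives: C_uu(-1)=180, C_uu(0)=-90, C_uu(2)=90, C_uu(3)=-180; C_vv(-4)=900, C_vv(-3)=-480, C_vv(-1)=720, C_vv(1)=-2400.
Local minima occur where both diagonal entries positive: (-1, -4), (-1, -1), (2, -4), (2, -1). Count: 4.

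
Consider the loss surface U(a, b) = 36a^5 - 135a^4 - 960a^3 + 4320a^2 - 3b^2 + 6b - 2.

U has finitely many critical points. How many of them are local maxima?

U separates as a function of a plus a function of b, so ∇U=0 decouples.
∂U/∂a = 180a(a - 4)(a - 3)(a + 4) = 0 at a ∈ {-4, 0, 3, 4}; ∂U/∂b = -6(b - 1) = 0 at b ∈ {1}.
The Hessian is diagonal: diag(U_aa, U_bb). Second derivatives: U_aa(-4)=-40320, U_aa(0)=8640, U_aa(3)=-3780, U_aa(4)=5760; U_bb(1)=-6.
Local maxima occur where both diagonal entries negative: (-4, 1), (3, 1). Count: 2.

2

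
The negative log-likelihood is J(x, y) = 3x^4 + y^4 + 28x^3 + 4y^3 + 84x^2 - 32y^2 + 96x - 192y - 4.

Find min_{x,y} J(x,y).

J(x,y) separates as P(x) + Q(y) − 4, so its minimum is min P + min Q − 4.
P'(x) = 12(x + 1)(x + 2)(x + 4) vanishes at x ∈ {-4, -2, -1}; Q'(y) = 4(y - 4)(y + 3)(y + 4) vanishes at y ∈ {-4, -3, 4}.
Local minima of P (where P''>0): P(-4)=-64, P(-1)=-37. Local minima of Q: Q(-4)=256, Q(4)=-768.
So the global minimum of J is P(-4) + Q(4) − 4 = -64 − 768 − 4 = -836, attained at (-4, 4).

-836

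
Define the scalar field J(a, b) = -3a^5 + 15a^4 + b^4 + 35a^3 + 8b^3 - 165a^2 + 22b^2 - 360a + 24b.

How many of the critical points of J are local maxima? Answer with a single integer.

2

J separates as a function of a plus a function of b, so ∇J=0 decouples.
∂J/∂a = -15(a - 4)(a - 3)(a + 1)(a + 2) = 0 at a ∈ {-2, -1, 3, 4}; ∂J/∂b = 4(b + 1)(b + 2)(b + 3) = 0 at b ∈ {-3, -2, -1}.
The Hessian is diagonal: diag(J_aa, J_bb). Second derivatives: J_aa(-2)=450, J_aa(-1)=-300, J_aa(3)=300, J_aa(4)=-450; J_bb(-3)=8, J_bb(-2)=-4, J_bb(-1)=8.
Local maxima occur where both diagonal entries negative: (-1, -2), (4, -2). Count: 2.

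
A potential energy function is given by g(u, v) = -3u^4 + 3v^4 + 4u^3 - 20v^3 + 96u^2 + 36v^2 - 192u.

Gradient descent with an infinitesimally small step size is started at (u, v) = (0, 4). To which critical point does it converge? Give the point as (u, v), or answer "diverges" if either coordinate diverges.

g is separable, so gradient descent decouples: u follows -∂g/∂u, v follows -∂g/∂v.
∂g/∂u = -12(u - 4)(u - 1)(u + 4); at u=0 this is -192, so u increases.
∂g/∂v = 12v(v - 3)(v - 2); at v=4 this is 96, so v decreases.
u converges to its nearest critical value 1 (a local min of the u-part); v converges to 3. The iterate converges to (1, 3).

(1, 3)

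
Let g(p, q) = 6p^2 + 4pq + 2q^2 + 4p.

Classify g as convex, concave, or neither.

convex

g is quadratic, so its Hessian is the constant matrix H = [[12, 4], [4, 4]].
det(H) = 32, tr(H) = 16.
det(H) > 0 and tr(H) > 0, so H is positive definite everywhere: convex.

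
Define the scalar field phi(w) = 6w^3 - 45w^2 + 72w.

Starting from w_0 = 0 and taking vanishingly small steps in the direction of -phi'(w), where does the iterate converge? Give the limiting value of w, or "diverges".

diverges

phi'(w) = 18(w - 4)(w - 1), so phi'(0) = 72.
Gradient descent moves in the -phi' direction, i.e. w is decreasing.
There is no critical point below w=0, and phi' keeps the same sign, so the iterate runs off to −∞.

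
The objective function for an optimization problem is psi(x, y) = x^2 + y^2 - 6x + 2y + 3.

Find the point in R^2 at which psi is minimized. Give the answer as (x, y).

(3, -1)

psi(x,y) separates as P(x) + Q(y) + 3, so its minimum is min P + min Q + 3.
P'(x) = 2x - 6 vanishes at x ∈ {3}; Q'(y) = 2y + 2 vanishes at y ∈ {-1}.
Local minima of P (where P''>0): P(3)=-9. Local minima of Q: Q(-1)=-1.
So the global minimum of psi is P(3) + Q(-1) + 3 = -9 − 1 + 3 = -7, attained at (3, -1).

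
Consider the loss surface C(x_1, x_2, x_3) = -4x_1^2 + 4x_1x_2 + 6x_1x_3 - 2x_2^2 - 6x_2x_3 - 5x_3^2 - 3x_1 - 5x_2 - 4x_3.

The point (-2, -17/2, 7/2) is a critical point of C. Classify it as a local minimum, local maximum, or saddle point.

The Hessian is constant: H = [[-8, 4, 6], [4, -4, -6], [6, -6, -10]].
Leading principal minors: Δ₁ = -8, Δ₂ = 16, Δ₃ = -16.
The minors alternate sign starting negative (−, +, −), so H is negative definite: a local maximum.

local maximum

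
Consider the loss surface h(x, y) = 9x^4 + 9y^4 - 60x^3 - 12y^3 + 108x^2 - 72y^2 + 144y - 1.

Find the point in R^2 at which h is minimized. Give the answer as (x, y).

h(x,y) separates as P(x) + Q(y) − 1, so its minimum is min P + min Q − 1.
P'(x) = 36x(x - 3)(x - 2) vanishes at x ∈ {0, 2, 3}; Q'(y) = 36(y - 2)(y - 1)(y + 2) vanishes at y ∈ {-2, 1, 2}.
Local minima of P (where P''>0): P(0)=0, P(3)=81. Local minima of Q: Q(-2)=-336, Q(2)=48.
So the global minimum of h is P(0) + Q(-2) − 1 = 0 − 336 − 1 = -337, attained at (0, -2).

(0, -2)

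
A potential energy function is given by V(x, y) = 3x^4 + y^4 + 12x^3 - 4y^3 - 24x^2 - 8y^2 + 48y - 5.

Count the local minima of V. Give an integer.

V separates as a function of x plus a function of y, so ∇V=0 decouples.
∂V/∂x = 12x(x - 1)(x + 4) = 0 at x ∈ {-4, 0, 1}; ∂V/∂y = 4(y - 3)(y - 2)(y + 2) = 0 at y ∈ {-2, 2, 3}.
The Hessian is diagonal: diag(V_xx, V_yy). Second derivatives: V_xx(-4)=240, V_xx(0)=-48, V_xx(1)=60; V_yy(-2)=80, V_yy(2)=-16, V_yy(3)=20.
Local minima occur where both diagonal entries positive: (-4, -2), (-4, 3), (1, -2), (1, 3). Count: 4.

4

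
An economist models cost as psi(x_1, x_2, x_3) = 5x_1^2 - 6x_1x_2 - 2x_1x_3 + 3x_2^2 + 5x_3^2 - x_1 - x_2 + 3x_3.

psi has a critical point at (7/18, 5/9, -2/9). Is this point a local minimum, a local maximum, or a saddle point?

The Hessian is constant: H = [[10, -6, -2], [-6, 6, 0], [-2, 0, 10]].
Leading principal minors: Δ₁ = 10, Δ₂ = 24, Δ₃ = 216.
All leading minors are positive, so H is positive definite: a local minimum.

local minimum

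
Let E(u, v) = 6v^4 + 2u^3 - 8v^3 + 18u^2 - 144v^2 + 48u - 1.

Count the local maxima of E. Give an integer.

1

E separates as a function of u plus a function of v, so ∇E=0 decouples.
∂E/∂u = 6(u + 2)(u + 4) = 0 at u ∈ {-4, -2}; ∂E/∂v = 24v(v - 4)(v + 3) = 0 at v ∈ {-3, 0, 4}.
The Hessian is diagonal: diag(E_uu, E_vv). Second derivatives: E_uu(-4)=-12, E_uu(-2)=12; E_vv(-3)=504, E_vv(0)=-288, E_vv(4)=672.
Local maxima occur where both diagonal entries negative: (-4, 0). Count: 1.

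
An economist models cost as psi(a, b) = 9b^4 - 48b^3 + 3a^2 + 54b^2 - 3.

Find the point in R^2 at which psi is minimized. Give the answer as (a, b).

(0, 3)

psi(a,b) separates as P(a) + Q(b) − 3, so its minimum is min P + min Q − 3.
P'(a) = 6a vanishes at a ∈ {0}; Q'(b) = 36b(b - 3)(b - 1) vanishes at b ∈ {0, 1, 3}.
Local minima of P (where P''>0): P(0)=0. Local minima of Q: Q(0)=0, Q(3)=-81.
So the global minimum of psi is P(0) + Q(3) − 3 = 0 − 81 − 3 = -84, attained at (0, 3).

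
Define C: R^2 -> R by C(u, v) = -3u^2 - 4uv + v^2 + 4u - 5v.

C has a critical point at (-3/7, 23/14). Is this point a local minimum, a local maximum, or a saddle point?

The Hessian of C is constant: H = [[-6, -4], [-4, 2]].
det(H) = (-6)·2 − (-4)² = -28.
Since det(H) < 0, H is indefinite and the critical point is a saddle point.

saddle point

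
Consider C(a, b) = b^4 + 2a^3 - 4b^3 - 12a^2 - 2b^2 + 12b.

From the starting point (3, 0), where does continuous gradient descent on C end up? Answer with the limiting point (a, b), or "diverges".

C is separable, so gradient descent decouples: a follows -∂C/∂a, b follows -∂C/∂b.
∂C/∂a = 6a(a - 4); at a=3 this is -18, so a increases.
∂C/∂b = 4(b - 3)(b - 1)(b + 1); at b=0 this is 12, so b decreases.
a converges to its nearest critical value 4 (a local min of the a-part); b converges to -1. The iterate converges to (4, -1).

(4, -1)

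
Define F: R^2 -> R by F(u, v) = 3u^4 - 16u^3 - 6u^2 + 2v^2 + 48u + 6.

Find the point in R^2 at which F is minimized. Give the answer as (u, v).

(4, 0)

F(u,v) separates as P(u) + Q(v) + 6, so its minimum is min P + min Q + 6.
P'(u) = 12(u - 4)(u - 1)(u + 1) vanishes at u ∈ {-1, 1, 4}; Q'(v) = 4v vanishes at v ∈ {0}.
Local minima of P (where P''>0): P(-1)=-35, P(4)=-160. Local minima of Q: Q(0)=0.
So the global minimum of F is P(4) + Q(0) + 6 = -160 + 0 + 6 = -154, attained at (4, 0).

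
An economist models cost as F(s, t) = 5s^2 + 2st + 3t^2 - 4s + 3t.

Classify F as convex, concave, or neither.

F is quadratic, so its Hessian is the constant matrix H = [[10, 2], [2, 6]].
det(H) = 56, tr(H) = 16.
det(H) > 0 and tr(H) > 0, so H is positive definite everywhere: convex.

convex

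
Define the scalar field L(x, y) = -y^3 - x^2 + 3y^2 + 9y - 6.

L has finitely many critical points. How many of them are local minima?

L separates as a function of x plus a function of y, so ∇L=0 decouples.
∂L/∂x = -2x = 0 at x ∈ {0}; ∂L/∂y = -3(y - 3)(y + 1) = 0 at y ∈ {-1, 3}.
The Hessian is diagonal: diag(L_xx, L_yy). Second derivatives: L_xx(0)=-2; L_yy(-1)=12, L_yy(3)=-12.
Local minima occur where both diagonal entries positive: none. Count: 0.

0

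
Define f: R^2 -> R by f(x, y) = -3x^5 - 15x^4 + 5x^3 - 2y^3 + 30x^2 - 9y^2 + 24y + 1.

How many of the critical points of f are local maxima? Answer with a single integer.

f separates as a function of x plus a function of y, so ∇f=0 decouples.
∂f/∂x = -15x(x - 1)(x + 1)(x + 4) = 0 at x ∈ {-4, -1, 0, 1}; ∂f/∂y = -6(y - 1)(y + 4) = 0 at y ∈ {-4, 1}.
The Hessian is diagonal: diag(f_xx, f_yy). Second derivatives: f_xx(-4)=900, f_xx(-1)=-90, f_xx(0)=60, f_xx(1)=-150; f_yy(-4)=30, f_yy(1)=-30.
Local maxima occur where both diagonal entries negative: (-1, 1), (1, 1). Count: 2.

2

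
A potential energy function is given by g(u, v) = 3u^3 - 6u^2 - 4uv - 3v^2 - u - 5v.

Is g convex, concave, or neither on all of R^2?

neither

The term 3u^3 is cubic, so the Hessian is not constant.
∂²g/∂u² = 18u - 12, which takes both signs as u varies (negative for sufficiently negative u). A diagonal entry of the Hessian changing sign means the Hessian is neither positive- nor negative-semidefinite on all of R^2.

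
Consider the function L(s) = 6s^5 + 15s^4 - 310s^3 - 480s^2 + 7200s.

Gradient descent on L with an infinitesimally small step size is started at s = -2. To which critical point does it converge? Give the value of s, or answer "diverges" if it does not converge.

L'(s) = 30(s - 4)(s - 3)(s + 4)(s + 5), so L'(-2) = 5400.
Gradient descent moves in the -L' direction, i.e. s is decreasing.
The nearest critical point in that direction is s = -4, where L'' = 1680 > 0 (a local minimum). The iterate converges there.

-4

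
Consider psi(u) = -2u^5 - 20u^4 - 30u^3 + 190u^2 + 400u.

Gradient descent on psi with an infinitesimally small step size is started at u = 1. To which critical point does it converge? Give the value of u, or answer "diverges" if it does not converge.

-1

psi'(u) = -10(u - 2)(u + 1)(u + 4)(u + 5), so psi'(1) = 600.
Gradient descent moves in the -psi' direction, i.e. u is decreasing.
The nearest critical point in that direction is u = -1, where psi'' = 360 > 0 (a local minimum). The iterate converges there.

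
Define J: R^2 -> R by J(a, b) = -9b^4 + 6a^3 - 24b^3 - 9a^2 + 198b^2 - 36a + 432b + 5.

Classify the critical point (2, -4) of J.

saddle point

The mixed partial ∂²J/∂a∂b is 0, so the Hessian at any point is diag(J_aa, J_bb) = diag(18(2a - 1), 36(-3b^2 - 4b + 11)).
At (2, -4): H = diag(54, -756).
The eigenvalues have opposite signs, so H is indefinite: a saddle point.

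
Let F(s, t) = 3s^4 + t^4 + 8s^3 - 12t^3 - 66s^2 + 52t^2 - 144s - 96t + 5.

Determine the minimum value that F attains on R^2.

F(s,t) separates as P(s) + Q(t) + 5, so its minimum is min P + min Q + 5.
P'(s) = 12(s - 3)(s + 1)(s + 4) vanishes at s ∈ {-4, -1, 3}; Q'(t) = 4(t - 4)(t - 3)(t - 2) vanishes at t ∈ {2, 3, 4}.
Local minima of P (where P''>0): P(-4)=-224, P(3)=-567. Local minima of Q: Q(2)=-64, Q(4)=-64.
So the global minimum of F is P(3) + Q(2) + 5 = -567 − 64 + 5 = -626, attained at (3, 2).

-626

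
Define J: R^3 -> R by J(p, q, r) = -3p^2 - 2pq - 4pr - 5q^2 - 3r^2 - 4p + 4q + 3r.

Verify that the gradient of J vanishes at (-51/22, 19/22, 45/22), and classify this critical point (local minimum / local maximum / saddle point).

∇J = (-6p - 2q - 4r - 4, -2p - 10q + 4, -4p - 6r + 3); substituting (-51/22, 19/22, 45/22) gives ∇J = (0, 0, 0), so (-51/22, 19/22, 45/22) is indeed a critical point.
The Hessian is constant: H = [[-6, -2, -4], [-2, -10, 0], [-4, 0, -6]].
Leading principal minors: Δ₁ = -6, Δ₂ = 56, Δ₃ = -176.
The minors alternate sign starting negative (−, +, −), so H is negative definite: a local maximum.

local maximum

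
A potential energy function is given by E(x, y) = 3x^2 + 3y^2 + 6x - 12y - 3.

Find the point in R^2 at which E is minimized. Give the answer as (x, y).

E(x,y) separates as P(x) + Q(y) − 3, so its minimum is min P + min Q − 3.
P'(x) = 6x + 6 vanishes at x ∈ {-1}; Q'(y) = 6y - 12 vanishes at y ∈ {2}.
Local minima of P (where P''>0): P(-1)=-3. Local minima of Q: Q(2)=-12.
So the global minimum of E is P(-1) + Q(2) − 3 = -3 − 12 − 3 = -18, attained at (-1, 2).

(-1, 2)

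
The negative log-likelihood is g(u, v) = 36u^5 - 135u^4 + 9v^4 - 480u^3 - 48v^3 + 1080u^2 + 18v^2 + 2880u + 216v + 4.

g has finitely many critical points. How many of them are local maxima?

2

g separates as a function of u plus a function of v, so ∇g=0 decouples.
∂g/∂u = 180(u - 4)(u - 2)(u + 1)(u + 2) = 0 at u ∈ {-2, -1, 2, 4}; ∂g/∂v = 36(v - 3)(v - 2)(v + 1) = 0 at v ∈ {-1, 2, 3}.
The Hessian is diagonal: diag(g_uu, g_vv). Second derivatives: g_uu(-2)=-4320, g_uu(-1)=2700, g_uu(2)=-4320, g_uu(4)=10800; g_vv(-1)=432, g_vv(2)=-108, g_vv(3)=144.
Local maxima occur where both diagonal entries negative: (-2, 2), (2, 2). Count: 2.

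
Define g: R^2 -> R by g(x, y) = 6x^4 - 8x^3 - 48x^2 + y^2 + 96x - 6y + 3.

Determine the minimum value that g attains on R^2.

-230

g(x,y) separates as P(x) + Q(y) + 3, so its minimum is min P + min Q + 3.
P'(x) = 24(x - 2)(x - 1)(x + 2) vanishes at x ∈ {-2, 1, 2}; Q'(y) = 2y - 6 vanishes at y ∈ {3}.
Local minima of P (where P''>0): P(-2)=-224, P(2)=32. Local minima of Q: Q(3)=-9.
So the global minimum of g is P(-2) + Q(3) + 3 = -224 − 9 + 3 = -230, attained at (-2, 3).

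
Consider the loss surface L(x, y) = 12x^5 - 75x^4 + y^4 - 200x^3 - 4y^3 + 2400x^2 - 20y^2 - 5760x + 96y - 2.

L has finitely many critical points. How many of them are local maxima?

L separates as a function of x plus a function of y, so ∇L=0 decouples.
∂L/∂x = 60(x - 4)(x - 3)(x - 2)(x + 4) = 0 at x ∈ {-4, 2, 3, 4}; ∂L/∂y = 4(y - 4)(y - 2)(y + 3) = 0 at y ∈ {-3, 2, 4}.
The Hessian is diagonal: diag(L_xx, L_yy). Second derivatives: L_xx(-4)=-20160, L_xx(2)=720, L_xx(3)=-420, L_xx(4)=960; L_yy(-3)=140, L_yy(2)=-40, L_yy(4)=56.
Local maxima occur where both diagonal entries negative: (-4, 2), (3, 2). Count: 2.

2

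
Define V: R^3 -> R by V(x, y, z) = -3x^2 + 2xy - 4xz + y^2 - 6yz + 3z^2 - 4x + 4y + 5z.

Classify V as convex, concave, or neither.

neither

V is quadratic, so its Hessian is the constant matrix H = [[-6, 2, -4], [2, 2, -6], [-4, -6, 6]].
Leading principal minors: -6, -16, 184.
Neither pattern holds ⇒ H is indefinite ⇒ neither convex nor concave.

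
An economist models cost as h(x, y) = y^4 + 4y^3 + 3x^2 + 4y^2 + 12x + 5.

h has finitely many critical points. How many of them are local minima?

h separates as a function of x plus a function of y, so ∇h=0 decouples.
∂h/∂x = 6(x + 2) = 0 at x ∈ {-2}; ∂h/∂y = 4y(y + 1)(y + 2) = 0 at y ∈ {-2, -1, 0}.
The Hessian is diagonal: diag(h_xx, h_yy). Second derivatives: h_xx(-2)=6; h_yy(-2)=8, h_yy(-1)=-4, h_yy(0)=8.
Local minima occur where both diagonal entries positive: (-2, -2), (-2, 0). Count: 2.

2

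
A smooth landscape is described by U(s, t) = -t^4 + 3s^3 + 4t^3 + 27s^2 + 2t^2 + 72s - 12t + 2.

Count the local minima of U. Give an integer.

U separates as a function of s plus a function of t, so ∇U=0 decouples.
∂U/∂s = 9(s + 2)(s + 4) = 0 at s ∈ {-4, -2}; ∂U/∂t = -4(t - 3)(t - 1)(t + 1) = 0 at t ∈ {-1, 1, 3}.
The Hessian is diagonal: diag(U_ss, U_tt). Second derivatives: U_ss(-4)=-18, U_ss(-2)=18; U_tt(-1)=-32, U_tt(1)=16, U_tt(3)=-32.
Local minima occur where both diagonal entries positive: (-2, 1). Count: 1.

1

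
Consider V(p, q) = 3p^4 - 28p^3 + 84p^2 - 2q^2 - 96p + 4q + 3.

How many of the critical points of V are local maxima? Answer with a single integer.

V separates as a function of p plus a function of q, so ∇V=0 decouples.
∂V/∂p = 12(p - 4)(p - 2)(p - 1) = 0 at p ∈ {1, 2, 4}; ∂V/∂q = -4(q - 1) = 0 at q ∈ {1}.
The Hessian is diagonal: diag(V_pp, V_qq). Second derivatives: V_pp(1)=36, V_pp(2)=-24, V_pp(4)=72; V_qq(1)=-4.
Local maxima occur where both diagonal entries negative: (2, 1). Count: 1.

1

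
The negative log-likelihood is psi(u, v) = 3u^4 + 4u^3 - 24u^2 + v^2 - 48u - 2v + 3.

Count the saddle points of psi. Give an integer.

1

psi separates as a function of u plus a function of v, so ∇psi=0 decouples.
∂psi/∂u = 12(u - 2)(u + 1)(u + 2) = 0 at u ∈ {-2, -1, 2}; ∂psi/∂v = 2(v - 1) = 0 at v ∈ {1}.
The Hessian is diagonal: diag(psi_uu, psi_vv). Second derivatives: psi_uu(-2)=48, psi_uu(-1)=-36, psi_uu(2)=144; psi_vv(1)=2.
Saddle points occur where the two diagonal entries have opposite signs: (-1, 1). Count: 1.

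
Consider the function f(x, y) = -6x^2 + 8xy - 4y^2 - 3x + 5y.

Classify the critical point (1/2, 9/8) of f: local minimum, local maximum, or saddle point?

local maximum

The Hessian of f is constant: H = [[-12, 8], [8, -8]].
det(H) = (-12)·(-8) − 8² = 32.
det(H) > 0 and tr(H) = -20 < 0, so H is negative definite and the point is a local maximum.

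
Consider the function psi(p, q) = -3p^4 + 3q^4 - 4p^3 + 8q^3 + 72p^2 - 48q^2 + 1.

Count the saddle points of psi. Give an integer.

psi separates as a function of p plus a function of q, so ∇psi=0 decouples.
∂psi/∂p = -12p(p - 3)(p + 4) = 0 at p ∈ {-4, 0, 3}; ∂psi/∂q = 12q(q - 2)(q + 4) = 0 at q ∈ {-4, 0, 2}.
The Hessian is diagonal: diag(psi_pp, psi_qq). Second derivatives: psi_pp(-4)=-336, psi_pp(0)=144, psi_pp(3)=-252; psi_qq(-4)=288, psi_qq(0)=-96, psi_qq(2)=144.
Saddle points occur where the two diagonal entries have opposite signs: (-4, -4), (-4, 2), (0, 0), (3, -4), (3, 2). Count: 5.

5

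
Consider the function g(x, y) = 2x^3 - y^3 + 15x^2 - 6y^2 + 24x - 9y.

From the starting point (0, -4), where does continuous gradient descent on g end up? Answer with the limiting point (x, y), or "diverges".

g is separable, so gradient descent decouples: x follows -∂g/∂x, y follows -∂g/∂y.
∂g/∂x = 6(x + 1)(x + 4); at x=0 this is 24, so x decreases.
∂g/∂y = -3(y + 1)(y + 3); at y=-4 this is -9, so y increases.
x converges to its nearest critical value -1 (a local min of the x-part); y converges to -3. The iterate converges to (-1, -3).

(-1, -3)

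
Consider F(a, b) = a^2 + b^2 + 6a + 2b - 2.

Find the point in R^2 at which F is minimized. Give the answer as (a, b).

F(a,b) separates as P(a) + Q(b) − 2, so its minimum is min P + min Q − 2.
P'(a) = 2a + 6 vanishes at a ∈ {-3}; Q'(b) = 2b + 2 vanishes at b ∈ {-1}.
Local minima of P (where P''>0): P(-3)=-9. Local minima of Q: Q(-1)=-1.
So the global minimum of F is P(-3) + Q(-1) − 2 = -9 − 1 − 2 = -12, attained at (-3, -1).

(-3, -1)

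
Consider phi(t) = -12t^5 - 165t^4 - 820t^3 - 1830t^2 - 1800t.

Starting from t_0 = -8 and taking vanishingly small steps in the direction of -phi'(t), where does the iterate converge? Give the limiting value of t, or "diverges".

-5

phi'(t) = -60(t + 1)(t + 2)(t + 3)(t + 5), so phi'(-8) = -37800.
Gradient descent moves in the -phi' direction, i.e. t is increasing.
The nearest critical point in that direction is t = -5, where phi'' = 1440 > 0 (a local minimum). The iterate converges there.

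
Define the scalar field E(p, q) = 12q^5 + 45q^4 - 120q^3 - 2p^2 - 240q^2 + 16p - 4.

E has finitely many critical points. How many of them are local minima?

E separates as a function of p plus a function of q, so ∇E=0 decouples.
∂E/∂p = -4(p - 4) = 0 at p ∈ {4}; ∂E/∂q = 60q(q - 2)(q + 1)(q + 4) = 0 at q ∈ {-4, -1, 0, 2}.
The Hessian is diagonal: diag(E_pp, E_qq). Second derivatives: E_pp(4)=-4; E_qq(-4)=-4320, E_qq(-1)=540, E_qq(0)=-480, E_qq(2)=2160.
Local minima occur where both diagonal entries positive: none. Count: 0.

0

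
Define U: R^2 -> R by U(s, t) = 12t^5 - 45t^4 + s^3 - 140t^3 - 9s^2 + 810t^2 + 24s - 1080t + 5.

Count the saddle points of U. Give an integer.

4

U separates as a function of s plus a function of t, so ∇U=0 decouples.
∂U/∂s = 3(s - 4)(s - 2) = 0 at s ∈ {2, 4}; ∂U/∂t = 60(t - 3)(t - 2)(t - 1)(t + 3) = 0 at t ∈ {-3, 1, 2, 3}.
The Hessian is diagonal: diag(U_ss, U_tt). Second derivatives: U_ss(2)=-6, U_ss(4)=6; U_tt(-3)=-7200, U_tt(1)=480, U_tt(2)=-300, U_tt(3)=720.
Saddle points occur where the two diagonal entries have opposite signs: (2, 1), (2, 3), (4, -3), (4, 2). Count: 4.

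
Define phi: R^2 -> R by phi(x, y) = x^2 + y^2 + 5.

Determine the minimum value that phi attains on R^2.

5

phi(x,y) separates as P(x) + Q(y) + 5, so its minimum is min P + min Q + 5.
P'(x) = 2x vanishes at x ∈ {0}; Q'(y) = 2y vanishes at y ∈ {0}.
Local minima of P (where P''>0): P(0)=0. Local minima of Q: Q(0)=0.
So the global minimum of phi is P(0) + Q(0) + 5 = 0 + 0 + 5 = 5, attained at (0, 0).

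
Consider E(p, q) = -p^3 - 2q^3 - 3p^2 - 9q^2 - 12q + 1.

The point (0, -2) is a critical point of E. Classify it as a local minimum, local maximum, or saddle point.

The mixed partial ∂²E/∂p∂q is 0, so the Hessian at any point is diag(E_pp, E_qq) = diag(-6(p + 1), -6(2q + 3)).
At (0, -2): H = diag(-6, 6).
The eigenvalues have opposite signs, so H is indefinite: a saddle point.

saddle point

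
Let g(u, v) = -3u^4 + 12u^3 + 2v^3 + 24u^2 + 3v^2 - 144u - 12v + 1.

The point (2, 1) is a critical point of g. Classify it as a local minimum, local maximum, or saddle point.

The mixed partial ∂²g/∂u∂v is 0, so the Hessian at any point is diag(g_uu, g_vv) = diag(12(-3u^2 + 6u + 4), 6(2v + 1)).
At (2, 1): H = diag(48, 18).
Both eigenvalues are positive, so H is positive definite: a local minimum.

local minimum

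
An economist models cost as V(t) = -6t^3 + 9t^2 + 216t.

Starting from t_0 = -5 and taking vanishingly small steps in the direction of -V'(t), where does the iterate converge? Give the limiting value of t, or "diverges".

V'(t) = -18(t - 4)(t + 3), so V'(-5) = -324.
Gradient descent moves in the -V' direction, i.e. t is increasing.
The nearest critical point in that direction is t = -3, where V'' = 126 > 0 (a local minimum). The iterate converges there.

-3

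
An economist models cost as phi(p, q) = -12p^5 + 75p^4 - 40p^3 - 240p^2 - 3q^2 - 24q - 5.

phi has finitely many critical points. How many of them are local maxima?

phi separates as a function of p plus a function of q, so ∇phi=0 decouples.
∂phi/∂p = -60p(p - 4)(p - 2)(p + 1) = 0 at p ∈ {-1, 0, 2, 4}; ∂phi/∂q = -6(q + 4) = 0 at q ∈ {-4}.
The Hessian is diagonal: diag(phi_pp, phi_qq). Second derivatives: phi_pp(-1)=900, phi_pp(0)=-480, phi_pp(2)=720, phi_pp(4)=-2400; phi_qq(-4)=-6.
Local maxima occur where both diagonal entries negative: (0, -4), (4, -4). Count: 2.

2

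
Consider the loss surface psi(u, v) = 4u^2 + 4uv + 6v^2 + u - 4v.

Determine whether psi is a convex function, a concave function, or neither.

convex

psi is quadratic, so its Hessian is the constant matrix H = [[8, 4], [4, 12]].
det(H) = 80, tr(H) = 20.
det(H) > 0 and tr(H) > 0, so H is positive definite everywhere: convex.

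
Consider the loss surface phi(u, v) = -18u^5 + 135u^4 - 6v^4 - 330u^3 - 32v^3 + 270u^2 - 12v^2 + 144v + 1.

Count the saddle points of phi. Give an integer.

phi separates as a function of u plus a function of v, so ∇phi=0 decouples.
∂phi/∂u = -90u(u - 3)(u - 2)(u - 1) = 0 at u ∈ {0, 1, 2, 3}; ∂phi/∂v = -24(v - 1)(v + 2)(v + 3) = 0 at v ∈ {-3, -2, 1}.
The Hessian is diagonal: diag(phi_uu, phi_vv). Second derivatives: phi_uu(0)=540, phi_uu(1)=-180, phi_uu(2)=180, phi_uu(3)=-540; phi_vv(-3)=-96, phi_vv(-2)=72, phi_vv(1)=-288.
Saddle points occur where the two diagonal entries have opposite signs: (0, -3), (0, 1), (1, -2), (2, -3), (2, 1), (3, -2). Count: 6.

6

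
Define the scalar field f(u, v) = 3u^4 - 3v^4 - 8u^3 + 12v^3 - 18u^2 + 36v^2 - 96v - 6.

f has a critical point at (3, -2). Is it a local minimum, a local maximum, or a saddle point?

The mixed partial ∂²f/∂u∂v is 0, so the Hessian at any point is diag(f_uu, f_vv) = diag(12(3u^2 - 4u - 3), 36(-v^2 + 2v + 2)).
At (3, -2): H = diag(144, -216).
The eigenvalues have opposite signs, so H is indefinite: a saddle point.

saddle point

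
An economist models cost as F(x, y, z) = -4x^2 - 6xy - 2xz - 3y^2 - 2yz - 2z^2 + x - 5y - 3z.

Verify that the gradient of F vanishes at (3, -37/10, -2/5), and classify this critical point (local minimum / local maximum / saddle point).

local maximum

∇F = (-8x - 6y - 2z + 1, -6x - 6y - 2z - 5, -2x - 2y - 4z - 3); substituting (3, -37/10, -2/5) gives ∇F = (0, 0, 0), so (3, -37/10, -2/5) is indeed a critical point.
The Hessian is constant: H = [[-8, -6, -2], [-6, -6, -2], [-2, -2, -4]].
Leading principal minors: Δ₁ = -8, Δ₂ = 12, Δ₃ = -40.
The minors alternate sign starting negative (−, +, −), so H is negative definite: a local maximum.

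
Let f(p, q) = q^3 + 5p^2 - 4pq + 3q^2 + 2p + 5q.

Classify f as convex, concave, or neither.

neither

The term q^3 is cubic, so the Hessian is not constant.
∂²f/∂q² = 6q + 6, which takes both signs as q varies (negative for sufficiently negative q). A diagonal entry of the Hessian changing sign means the Hessian is neither positive- nor negative-semidefinite on all of R^2.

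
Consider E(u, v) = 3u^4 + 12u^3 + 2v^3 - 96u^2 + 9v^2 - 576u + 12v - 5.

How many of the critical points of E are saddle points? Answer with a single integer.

E separates as a function of u plus a function of v, so ∇E=0 decouples.
∂E/∂u = 12(u - 4)(u + 3)(u + 4) = 0 at u ∈ {-4, -3, 4}; ∂E/∂v = 6(v + 1)(v + 2) = 0 at v ∈ {-2, -1}.
The Hessian is diagonal: diag(E_uu, E_vv). Second derivatives: E_uu(-4)=96, E_uu(-3)=-84, E_uu(4)=672; E_vv(-2)=-6, E_vv(-1)=6.
Saddle points occur where the two diagonal entries have opposite signs: (-4, -2), (-3, -1), (4, -2). Count: 3.

3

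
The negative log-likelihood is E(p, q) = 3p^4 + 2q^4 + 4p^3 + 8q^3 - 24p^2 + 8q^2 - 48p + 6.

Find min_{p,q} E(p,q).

E(p,q) separates as A(p) + B(q) + 6, so its minimum is min A + min B + 6.
A'(p) = 12(p - 2)(p + 1)(p + 2) vanishes at p ∈ {-2, -1, 2}; B'(q) = 8q(q + 1)(q + 2) vanishes at q ∈ {-2, -1, 0}.
Local minima of A (where A''>0): A(-2)=16, A(2)=-112. Local minima of B: B(-2)=0, B(0)=0.
So the global minimum of E is A(2) + B(-2) + 6 = -112 + 0 + 6 = -106, attained at (2, -2).

-106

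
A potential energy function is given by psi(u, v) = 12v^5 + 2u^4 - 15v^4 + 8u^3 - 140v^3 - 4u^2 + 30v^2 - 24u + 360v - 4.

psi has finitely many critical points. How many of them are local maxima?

2

psi separates as a function of u plus a function of v, so ∇psi=0 decouples.
∂psi/∂u = 8(u - 1)(u + 1)(u + 3) = 0 at u ∈ {-3, -1, 1}; ∂psi/∂v = 60(v - 3)(v - 1)(v + 1)(v + 2) = 0 at v ∈ {-2, -1, 1, 3}.
The Hessian is diagonal: diag(psi_uu, psi_vv). Second derivatives: psi_uu(-3)=64, psi_uu(-1)=-32, psi_uu(1)=64; psi_vv(-2)=-900, psi_vv(-1)=480, psi_vv(1)=-720, psi_vv(3)=2400.
Local maxima occur where both diagonal entries negative: (-1, -2), (-1, 1). Count: 2.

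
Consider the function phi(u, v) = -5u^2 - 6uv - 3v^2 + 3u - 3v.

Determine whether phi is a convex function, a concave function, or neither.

concave

phi is quadratic, so its Hessian is the constant matrix H = [[-10, -6], [-6, -6]].
det(H) = 24, tr(H) = -16.
det(H) > 0 and tr(H) < 0, so H is negative definite everywhere: concave.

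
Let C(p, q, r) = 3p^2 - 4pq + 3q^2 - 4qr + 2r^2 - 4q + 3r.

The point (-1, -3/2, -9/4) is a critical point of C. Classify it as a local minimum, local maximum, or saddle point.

The Hessian is constant: H = [[6, -4, 0], [-4, 6, -4], [0, -4, 4]].
Leading principal minors: Δ₁ = 6, Δ₂ = 20, Δ₃ = -16.
The minors fit neither the all-positive nor the alternating-sign pattern, so H is indefinite: a saddle point.

saddle point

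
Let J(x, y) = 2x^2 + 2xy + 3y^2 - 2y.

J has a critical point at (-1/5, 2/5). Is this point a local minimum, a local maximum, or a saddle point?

local minimum

The Hessian of J is constant: H = [[4, 2], [2, 6]].
det(H) = 4·6 − 2² = 20.
det(H) > 0 and tr(H) = 10 > 0, so H is positive definite and the point is a local minimum.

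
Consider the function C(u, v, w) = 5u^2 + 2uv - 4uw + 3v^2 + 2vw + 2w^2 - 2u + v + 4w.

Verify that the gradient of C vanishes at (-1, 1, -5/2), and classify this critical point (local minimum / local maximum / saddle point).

∇C = (10u + 2v - 4w - 2, 2u + 6v + 2w + 1, -4u + 2v + 4w + 4); substituting (-1, 1, -5/2) gives ∇C = (0, 0, 0), so (-1, 1, -5/2) is indeed a critical point.
The Hessian is constant: H = [[10, 2, -4], [2, 6, 2], [-4, 2, 4]].
Leading principal minors: Δ₁ = 10, Δ₂ = 56, Δ₃ = 56.
All leading minors are positive, so H is positive definite: a local minimum.

local minimum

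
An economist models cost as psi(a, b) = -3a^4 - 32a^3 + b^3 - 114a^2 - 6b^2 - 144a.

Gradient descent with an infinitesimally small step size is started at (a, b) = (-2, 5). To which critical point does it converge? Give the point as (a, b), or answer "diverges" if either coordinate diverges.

psi is separable, so gradient descent decouples: a follows -∂psi/∂a, b follows -∂psi/∂b.
∂psi/∂a = -12(a + 1)(a + 3)(a + 4); at a=-2 this is 24, so a decreases.
∂psi/∂b = 3b(b - 4); at b=5 this is 15, so b decreases.
a converges to its nearest critical value -3 (a local min of the a-part); b converges to 4. The iterate converges to (-3, 4).

(-3, 4)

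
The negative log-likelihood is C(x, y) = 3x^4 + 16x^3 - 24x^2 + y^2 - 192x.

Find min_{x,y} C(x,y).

-304

C(x,y) separates as P(x) + Q(y), so its minimum is min P + min Q.
P'(x) = 12(x - 2)(x + 2)(x + 4) vanishes at x ∈ {-4, -2, 2}; Q'(y) = 2y vanishes at y ∈ {0}.
Local minima of P (where P''>0): P(-4)=128, P(2)=-304. Local minima of Q: Q(0)=0.
So the global minimum of C is P(2) + Q(0) = -304 + 0 = -304, attained at (2, 0).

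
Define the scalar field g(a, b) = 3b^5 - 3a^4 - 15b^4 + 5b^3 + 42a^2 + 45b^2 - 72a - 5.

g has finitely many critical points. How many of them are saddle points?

g separates as a function of a plus a function of b, so ∇g=0 decouples.
∂g/∂a = -12(a - 2)(a - 1)(a + 3) = 0 at a ∈ {-3, 1, 2}; ∂g/∂b = 15b(b - 3)(b - 2)(b + 1) = 0 at b ∈ {-1, 0, 2, 3}.
The Hessian is diagonal: diag(g_aa, g_bb). Second derivatives: g_aa(-3)=-240, g_aa(1)=48, g_aa(2)=-60; g_bb(-1)=-180, g_bb(0)=90, g_bb(2)=-90, g_bb(3)=180.
Saddle points occur where the two diagonal entries have opposite signs: (-3, 0), (-3, 3), (1, -1), (1, 2), (2, 0), (2, 3). Count: 6.

6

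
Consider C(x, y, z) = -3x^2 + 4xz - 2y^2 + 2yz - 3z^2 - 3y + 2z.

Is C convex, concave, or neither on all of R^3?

C is quadratic, so its Hessian is the constant matrix H = [[-6, 0, 4], [0, -4, 2], [4, 2, -6]].
Leading principal minors: -6, 24, -56.
Signs alternate −, +, − ⇒ H ≺ 0 ⇒ concave.

concave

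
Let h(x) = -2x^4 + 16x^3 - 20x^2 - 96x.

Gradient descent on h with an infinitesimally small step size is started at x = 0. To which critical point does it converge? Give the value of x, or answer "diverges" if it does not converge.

h'(x) = -8(x - 4)(x - 3)(x + 1), so h'(0) = -96.
Gradient descent moves in the -h' direction, i.e. x is increasing.
The nearest critical point in that direction is x = 3, where h'' = 32 > 0 (a local minimum). The iterate converges there.

3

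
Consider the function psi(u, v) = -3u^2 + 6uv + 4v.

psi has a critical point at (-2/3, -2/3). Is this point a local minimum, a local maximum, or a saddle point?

saddle point

The Hessian of psi is constant: H = [[-6, 6], [6, 0]].
det(H) = (-6)·0 − 6² = -36.
Since det(H) < 0, H is indefinite and the critical point is a saddle point.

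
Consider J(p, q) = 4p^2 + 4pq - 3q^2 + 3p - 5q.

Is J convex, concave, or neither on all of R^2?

neither

J is quadratic, so its Hessian is the constant matrix H = [[8, 4], [4, -6]].
det(H) = -64, tr(H) = 2.
det(H) < 0, so H is indefinite: neither convex nor concave.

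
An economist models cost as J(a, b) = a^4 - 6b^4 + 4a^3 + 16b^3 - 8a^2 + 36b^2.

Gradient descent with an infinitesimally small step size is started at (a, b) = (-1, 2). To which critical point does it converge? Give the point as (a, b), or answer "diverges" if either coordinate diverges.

J is separable, so gradient descent decouples: a follows -∂J/∂a, b follows -∂J/∂b.
∂J/∂a = 4a(a - 1)(a + 4); at a=-1 this is 24, so a decreases.
∂J/∂b = -24b(b - 3)(b + 1); at b=2 this is 144, so b decreases.
a converges to its nearest critical value -4 (a local min of the a-part); b converges to 0. The iterate converges to (-4, 0).

(-4, 0)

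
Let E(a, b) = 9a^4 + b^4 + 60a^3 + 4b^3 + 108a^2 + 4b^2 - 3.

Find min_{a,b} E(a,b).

E(a,b) separates as P(a) + Q(b) − 3, so its minimum is min P + min Q − 3.
P'(a) = 36a(a + 2)(a + 3) vanishes at a ∈ {-3, -2, 0}; Q'(b) = 4b(b + 1)(b + 2) vanishes at b ∈ {-2, -1, 0}.
Local minima of P (where P''>0): P(-3)=81, P(0)=0. Local minima of Q: Q(-2)=0, Q(0)=0.
So the global minimum of E is P(0) + Q(-2) − 3 = 0 + 0 − 3 = -3, attained at (0, -2).

-3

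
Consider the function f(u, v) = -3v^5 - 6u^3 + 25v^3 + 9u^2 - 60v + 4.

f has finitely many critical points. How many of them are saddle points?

f separates as a function of u plus a function of v, so ∇f=0 decouples.
∂f/∂u = -18u(u - 1) = 0 at u ∈ {0, 1}; ∂f/∂v = -15(v - 2)(v - 1)(v + 1)(v + 2) = 0 at v ∈ {-2, -1, 1, 2}.
The Hessian is diagonal: diag(f_uu, f_vv). Second derivatives: f_uu(0)=18, f_uu(1)=-18; f_vv(-2)=180, f_vv(-1)=-90, f_vv(1)=90, f_vv(2)=-180.
Saddle points occur where the two diagonal entries have opposite signs: (0, -1), (0, 2), (1, -2), (1, 1). Count: 4.

4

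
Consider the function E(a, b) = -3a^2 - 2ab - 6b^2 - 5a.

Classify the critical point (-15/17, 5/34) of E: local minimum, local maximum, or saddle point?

The Hessian of E is constant: H = [[-6, -2], [-2, -12]].
det(H) = (-6)·(-12) − (-2)² = 68.
det(H) > 0 and tr(H) = -18 < 0, so H is negative definite and the point is a local maximum.

local maximum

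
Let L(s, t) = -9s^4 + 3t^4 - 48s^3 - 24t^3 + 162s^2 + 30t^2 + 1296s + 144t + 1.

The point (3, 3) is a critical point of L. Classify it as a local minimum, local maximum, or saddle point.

local maximum

The mixed partial ∂²L/∂s∂t is 0, so the Hessian at any point is diag(L_ss, L_tt) = diag(36(-3s^2 - 8s + 9), 12(3t^2 - 12t + 5)).
At (3, 3): H = diag(-1512, -48).
Both eigenvalues are negative, so H is negative definite: a local maximum.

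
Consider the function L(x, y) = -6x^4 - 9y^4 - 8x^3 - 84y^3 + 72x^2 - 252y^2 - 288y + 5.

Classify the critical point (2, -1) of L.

local maximum

The mixed partial ∂²L/∂x∂y is 0, so the Hessian at any point is diag(L_xx, L_yy) = diag(24(-3x^2 - 2x + 6), -36(3y^2 + 14y + 14)).
At (2, -1): H = diag(-240, -108).
Both eigenvalues are negative, so H is negative definite: a local maximum.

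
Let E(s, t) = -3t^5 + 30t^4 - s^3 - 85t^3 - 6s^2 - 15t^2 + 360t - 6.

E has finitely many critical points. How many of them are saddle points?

E separates as a function of s plus a function of t, so ∇E=0 decouples.
∂E/∂s = -3s(s + 4) = 0 at s ∈ {-4, 0}; ∂E/∂t = -15(t - 4)(t - 3)(t - 2)(t + 1) = 0 at t ∈ {-1, 2, 3, 4}.
The Hessian is diagonal: diag(E_ss, E_tt). Second derivatives: E_ss(-4)=12, E_ss(0)=-12; E_tt(-1)=900, E_tt(2)=-90, E_tt(3)=60, E_tt(4)=-150.
Saddle points occur where the two diagonal entries have opposite signs: (-4, 2), (-4, 4), (0, -1), (0, 3). Count: 4.

4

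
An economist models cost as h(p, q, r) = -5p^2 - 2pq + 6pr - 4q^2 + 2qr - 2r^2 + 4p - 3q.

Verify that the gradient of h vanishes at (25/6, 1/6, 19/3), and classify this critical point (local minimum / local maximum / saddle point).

local maximum

∇h = (-10p - 2q + 6r + 4, -2p - 8q + 2r - 3, 6p + 2q - 4r); substituting (25/6, 1/6, 19/3) gives ∇h = (0, 0, 0), so (25/6, 1/6, 19/3) is indeed a critical point.
The Hessian is constant: H = [[-10, -2, 6], [-2, -8, 2], [6, 2, -4]].
Leading principal minors: Δ₁ = -10, Δ₂ = 76, Δ₃ = -24.
The minors alternate sign starting negative (−, +, −), so H is negative definite: a local maximum.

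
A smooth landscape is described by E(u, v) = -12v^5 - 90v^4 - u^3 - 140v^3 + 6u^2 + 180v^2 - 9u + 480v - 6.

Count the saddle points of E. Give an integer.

E separates as a function of u plus a function of v, so ∇E=0 decouples.
∂E/∂u = -3(u - 3)(u - 1) = 0 at u ∈ {1, 3}; ∂E/∂v = -60(v - 1)(v + 1)(v + 2)(v + 4) = 0 at v ∈ {-4, -2, -1, 1}.
The Hessian is diagonal: diag(E_uu, E_vv). Second derivatives: E_uu(1)=6, E_uu(3)=-6; E_vv(-4)=1800, E_vv(-2)=-360, E_vv(-1)=360, E_vv(1)=-1800.
Saddle points occur where the two diagonal entries have opposite signs: (1, -2), (1, 1), (3, -4), (3, -1). Count: 4.

4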